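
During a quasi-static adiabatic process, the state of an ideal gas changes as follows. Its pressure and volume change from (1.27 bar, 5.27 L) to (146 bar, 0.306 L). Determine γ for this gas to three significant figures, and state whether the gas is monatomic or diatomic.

PV^γ = const ⇒ γ = ln(P₂/P₁) / ln(V₁/V₂).
γ = ln(146/1.27) / ln(5.27/0.306) = 1.667.
γ ≈ 1.67 is close to 5/3, so the gas is monatomic.

γ ≈ 1.67; monatomic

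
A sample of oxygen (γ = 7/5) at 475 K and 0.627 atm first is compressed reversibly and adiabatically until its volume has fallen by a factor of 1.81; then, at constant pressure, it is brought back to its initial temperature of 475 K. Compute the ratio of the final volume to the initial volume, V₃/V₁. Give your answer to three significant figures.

Adiabatic step: V₂/V₁ = 0.5525; T₂ = T₁·1.81^(2/5) = 602.2 K.
Isobaric step: V₃/V₂ = T₃/T₂ = 475/602.2.
V₃/V₁ = (V₂/V₁)(V₃/V₂) = 0.5525 × (475/602.2) = 0.4358.

V₃/V₁ ≈ 0.436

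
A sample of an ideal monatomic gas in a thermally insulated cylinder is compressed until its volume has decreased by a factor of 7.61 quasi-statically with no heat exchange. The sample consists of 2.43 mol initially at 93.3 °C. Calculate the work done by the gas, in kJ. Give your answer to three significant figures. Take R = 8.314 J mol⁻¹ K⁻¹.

W ≈ -31.9 kJ

For a reversible adiabat TV^(γ−1) is constant, so T₂ = T₁ (V₁/V₂)^(γ−1).
γ = 5/3 for a monatomic ideal gas, so γ−1 = 2/3.
T₁ = 93.3 °C = 366.4 K.
T₂ = 366.4 × 7.61^(2/3) = 1418 K.
Q = 0, so ΔU = W_on_gas = nCᵥΔT with Cᵥ = R/(γ−1) = 12.47 J/(mol·K).
ΔU = 2.43 × 12.47 × (1418 − 366.4) = 31860 J.
Work done by the gas = −ΔU = -31860 J.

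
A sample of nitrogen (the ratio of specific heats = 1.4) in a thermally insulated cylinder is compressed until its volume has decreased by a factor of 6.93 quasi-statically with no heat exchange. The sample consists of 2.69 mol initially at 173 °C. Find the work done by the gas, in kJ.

W ≈ -29.2 kJ

For a reversible adiabat TV^(γ−1) is constant, so T₂ = T₁ (V₁/V₂)^(γ−1).
T₁ = 173 °C = 446.1 K.
T₂ = 446.1 × 6.93^(0.4) = 967.8 K.
Q = 0, so ΔU = W_on_gas = nCᵥΔT with Cᵥ = R/(γ−1) = 20.79 J/(mol·K).
ΔU = 2.69 × 20.79 × (967.8 − 446.1) = 29160 J.
Work done by the gas = −ΔU = -29160 J.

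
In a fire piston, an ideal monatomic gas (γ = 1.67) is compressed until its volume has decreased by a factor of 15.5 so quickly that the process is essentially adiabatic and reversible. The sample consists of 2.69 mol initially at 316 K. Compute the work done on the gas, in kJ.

Adiabatic: T₁V₁^(γ−1) = T₂V₂^(γ−1) ⇒ T₂ = T₁ (V₁/V₂)^(γ−1).
T₂ = 316 × 15.5^(0.67) = 1982 K.
Q = 0, so ΔU = W_on_gas = nCᵥΔT with Cᵥ = R/(γ−1) = 12.41 J/(mol·K).
ΔU = 2.69 × 12.41 × (1982 − 316) = 55630 J.

W ≈ 55.6 kJ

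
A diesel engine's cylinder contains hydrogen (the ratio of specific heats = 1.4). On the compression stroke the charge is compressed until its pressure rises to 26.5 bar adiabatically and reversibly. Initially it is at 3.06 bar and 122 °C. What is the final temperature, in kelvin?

Adiabatic: T₂/T₁ = (P₂/P₁)^((γ−1)/γ).
T₁ = 122 °C = 395.1 K.
T₂ = 395.1 × (26.5/3.06)^(0.286) = 732.2 K.

T₂ ≈ 732 K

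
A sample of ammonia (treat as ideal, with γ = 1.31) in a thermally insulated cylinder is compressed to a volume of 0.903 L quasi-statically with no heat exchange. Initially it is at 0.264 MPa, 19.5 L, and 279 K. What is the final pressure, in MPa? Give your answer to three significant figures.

Adiabatic: P₁V₁^γ = P₂V₂^γ ⇒ P₂ = P₁ (V₁/V₂)^γ.
P₂ = 0.264 × (19.5/0.903)^(1.31) = 14.78 MPa.

P₂ ≈ 14.8 MPa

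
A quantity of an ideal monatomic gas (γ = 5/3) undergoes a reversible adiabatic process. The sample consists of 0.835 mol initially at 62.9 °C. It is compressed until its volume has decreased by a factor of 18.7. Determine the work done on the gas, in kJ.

W ≈ 21.2 kJ

For a reversible adiabat TV^(γ−1) is constant, so T₂ = T₁ (V₁/V₂)^(γ−1).
T₁ = 62.9 °C = 336 K.
T₂ = 336 × 18.7^(2/3) = 2368 K.
Q = 0, so ΔU = W_on_gas = nCᵥΔT with Cᵥ = R/(γ−1) = 12.47 J/(mol·K).
ΔU = 0.835 × 12.47 × (2368 − 336) = 21150 J.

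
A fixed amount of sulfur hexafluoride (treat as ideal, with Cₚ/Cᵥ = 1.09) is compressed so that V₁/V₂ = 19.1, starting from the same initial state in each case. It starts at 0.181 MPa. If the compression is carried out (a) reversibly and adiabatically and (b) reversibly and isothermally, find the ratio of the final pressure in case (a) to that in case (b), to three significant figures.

P_adiabatic / P_isothermal ≈ 1.30

Isothermal: P_b = P₁(V₁/V₂) = 0.181×19.1.
Adiabatic: P_a = P₁(V₁/V₂)^γ = 0.181×19.1^(1.09).
P_a/P_b = (V₁/V₂)^(γ−1) = 19.1^(0.09) = 1.304.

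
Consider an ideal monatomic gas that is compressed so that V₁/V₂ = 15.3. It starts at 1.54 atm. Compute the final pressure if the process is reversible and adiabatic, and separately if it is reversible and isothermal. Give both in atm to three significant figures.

adiabatic: 145 atm; isothermal: 23.6 atm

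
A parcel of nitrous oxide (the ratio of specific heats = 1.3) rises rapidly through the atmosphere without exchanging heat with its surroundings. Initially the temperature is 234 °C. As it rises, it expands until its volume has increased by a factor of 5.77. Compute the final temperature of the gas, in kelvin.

Adiabatic: T₁V₁^(γ−1) = T₂V₂^(γ−1) ⇒ T₂ = T₁ (V₁/V₂)^(γ−1).
T₁ = 234 °C = 507.1 K.
T₂ = 507.1 × (1/5.77)^(0.3) = 299.8 K.

T₂ ≈ 300 K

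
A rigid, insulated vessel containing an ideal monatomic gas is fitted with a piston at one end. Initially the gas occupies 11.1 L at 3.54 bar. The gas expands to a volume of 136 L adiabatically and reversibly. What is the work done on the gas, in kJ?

W ≈ -4.79 kJ

γ = 5/3 for a monatomic ideal gas.
P₂ = P₁(V₁/V₂)^γ = 3.54×(11.1/136)^(5/3) = 0.05436 bar.
For a reversible adiabat, W_by_gas = (P₁V₁ − P₂V₂)/(γ−1).
W_by = (354000×0.0111 − 5436×0.136) / (2/3) = 4785 J.
W_on_gas = −W_by = -4785 J.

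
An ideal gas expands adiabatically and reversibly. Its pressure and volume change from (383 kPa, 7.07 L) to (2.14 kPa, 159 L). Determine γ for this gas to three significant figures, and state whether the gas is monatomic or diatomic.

γ ≈ 1.67; monatomic

PV^γ = const ⇒ γ = ln(P₂/P₁) / ln(V₁/V₂).
γ = ln(2.14/383) / ln(7.07/159) = 1.666.
γ ≈ 1.67 is close to 5/3, so the gas is monatomic.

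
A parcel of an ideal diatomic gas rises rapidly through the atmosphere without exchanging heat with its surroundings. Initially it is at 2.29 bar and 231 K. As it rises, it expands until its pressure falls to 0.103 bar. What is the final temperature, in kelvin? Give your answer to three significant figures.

T₂ ≈ 95.2 K

Adiabatic: T₂/T₁ = (P₂/P₁)^((γ−1)/γ).
For a diatomic ideal gas γ = 7/5, so (γ−1)/γ = 2/7.
T₂ = 231 × (0.103/2.29)^(2/7) = 95.23 K.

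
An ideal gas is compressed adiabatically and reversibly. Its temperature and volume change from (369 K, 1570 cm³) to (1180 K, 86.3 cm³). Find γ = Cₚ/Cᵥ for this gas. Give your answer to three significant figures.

TV^(γ−1) = const ⇒ γ − 1 = ln(T₂/T₁) / ln(V₁/V₂).
γ = 1 + ln(1180/369) / ln(1570/86.3) = 1.401.

γ ≈ 1.40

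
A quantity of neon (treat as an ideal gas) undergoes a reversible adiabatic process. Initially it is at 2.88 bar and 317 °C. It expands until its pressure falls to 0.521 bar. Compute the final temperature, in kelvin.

T₂ ≈ 298 K

Adiabatic: T₂/T₁ = (P₂/P₁)^((γ−1)/γ).
For a monatomic ideal gas γ = 5/3, so (γ−1)/γ = 2/5.
T₁ = 317 °C = 590.1 K.
T₂ = 590.1 × (0.521/2.88)^(2/5) = 297.8 K.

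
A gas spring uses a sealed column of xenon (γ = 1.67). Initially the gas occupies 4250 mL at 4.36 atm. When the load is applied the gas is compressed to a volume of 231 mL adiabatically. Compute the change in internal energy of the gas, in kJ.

ΔU ≈ 16.9 kJ

P₂ = P₁(V₁/V₂)^γ = 4.36×(4250/231)^(1.67) = 564.5 atm.
For a reversible adiabat, W_by_gas = (P₁V₁ − P₂V₂)/(γ−1).
W_by = (441800×0.00425 − 5.72×10^7×0.000231) / (0.67) = -16920 J.
Q = 0 ⇒ ΔU = −W_by = 16920 J.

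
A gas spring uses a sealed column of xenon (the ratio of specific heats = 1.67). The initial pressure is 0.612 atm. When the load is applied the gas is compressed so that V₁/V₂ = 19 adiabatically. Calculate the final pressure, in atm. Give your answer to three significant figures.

P₂ ≈ 83.6 atm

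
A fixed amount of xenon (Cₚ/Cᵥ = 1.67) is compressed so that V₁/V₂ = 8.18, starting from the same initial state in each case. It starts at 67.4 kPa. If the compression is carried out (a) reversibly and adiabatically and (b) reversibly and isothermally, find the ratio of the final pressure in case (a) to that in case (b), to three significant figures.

P_adiabatic / P_isothermal ≈ 4.09

Isothermal: P_b = P₁(V₁/V₂) = 67.4×8.18.
Adiabatic: P_a = P₁(V₁/V₂)^γ = 67.4×8.18^(1.67).
P_a/P_b = (V₁/V₂)^(γ−1) = 8.18^(0.67) = 4.088.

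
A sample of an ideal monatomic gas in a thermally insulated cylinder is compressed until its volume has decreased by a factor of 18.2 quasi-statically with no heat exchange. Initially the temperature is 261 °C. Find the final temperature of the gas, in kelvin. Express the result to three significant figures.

For a reversible adiabat TV^(γ−1) is constant, so T₂ = T₁ (V₁/V₂)^(γ−1).
For a monatomic ideal gas γ = 5/3, so γ−1 = 2/3.
T₁ = 261 °C = 534.1 K.
T₂ = 534.1 × 18.2^(2/3) = 3696 K.

T₂ ≈ 3700 K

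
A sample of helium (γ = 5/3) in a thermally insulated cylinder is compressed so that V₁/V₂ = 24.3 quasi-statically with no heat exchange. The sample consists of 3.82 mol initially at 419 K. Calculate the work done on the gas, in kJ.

W ≈ 148 kJ

For a reversible adiabat TV^(γ−1) is constant, so T₂ = T₁ (V₁/V₂)^(γ−1).
T₂ = 419 × 24.3^(2/3) = 3515 K.
Q = 0, so ΔU = W_on_gas = nCᵥΔT with Cᵥ = R/(γ−1) = 12.47 J/(mol·K).
ΔU = 3.82 × 12.47 × (3515 − 419) = 147500 J.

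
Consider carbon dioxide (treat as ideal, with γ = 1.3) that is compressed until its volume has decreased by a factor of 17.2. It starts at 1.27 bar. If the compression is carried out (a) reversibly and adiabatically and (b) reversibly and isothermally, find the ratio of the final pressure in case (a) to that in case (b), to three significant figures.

Isothermal: P_b = P₁(V₁/V₂) = 1.27×17.2.
Adiabatic: P_a = P₁(V₁/V₂)^γ = 1.27×17.2^(1.3).
P_a/P_b = (V₁/V₂)^(γ−1) = 17.2^(0.3) = 2.348.

P_adiabatic / P_isothermal ≈ 2.35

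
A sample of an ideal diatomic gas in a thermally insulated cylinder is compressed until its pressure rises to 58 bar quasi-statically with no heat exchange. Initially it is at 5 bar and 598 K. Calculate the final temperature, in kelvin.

Along an adiabat T P^((1−γ)/γ) is constant, so T₂ = T₁ (P₂/P₁)^((γ−1)/γ).
For a diatomic ideal gas γ = 7/5, so (γ−1)/γ = 2/7.
T₂ = 598 × (58/5)^(2/7) = 1205 K.

T₂ ≈ 1200 K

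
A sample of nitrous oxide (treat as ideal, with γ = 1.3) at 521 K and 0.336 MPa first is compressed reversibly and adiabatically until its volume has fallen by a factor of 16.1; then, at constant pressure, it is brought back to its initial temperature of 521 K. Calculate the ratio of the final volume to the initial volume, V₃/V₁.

Adiabatic step: V₂/V₁ = 0.06211; T₂ = T₁·16.1^(0.3) = 1199 K.
Isobaric step: V₃/V₂ = T₃/T₂ = 521/1199.
V₃/V₁ = (V₂/V₁)(V₃/V₂) = 0.06211 × (521/1199) = 0.02699.

V₃/V₁ ≈ 0.0270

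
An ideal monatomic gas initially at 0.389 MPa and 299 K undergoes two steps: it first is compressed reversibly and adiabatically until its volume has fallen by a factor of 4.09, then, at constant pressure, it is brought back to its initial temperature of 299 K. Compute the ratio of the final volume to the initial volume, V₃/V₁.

V₃/V₁ ≈ 0.0956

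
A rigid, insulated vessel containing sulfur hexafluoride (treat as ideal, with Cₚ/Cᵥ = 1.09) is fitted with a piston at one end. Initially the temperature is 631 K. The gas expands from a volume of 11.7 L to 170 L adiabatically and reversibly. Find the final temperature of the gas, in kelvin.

For a reversible adiabat TV^(γ−1) is constant, so T₂ = T₁ (V₁/V₂)^(γ−1).
T₂ = 631 × (11.7/170)^(0.09) = 495.9 K.

T₂ ≈ 496 K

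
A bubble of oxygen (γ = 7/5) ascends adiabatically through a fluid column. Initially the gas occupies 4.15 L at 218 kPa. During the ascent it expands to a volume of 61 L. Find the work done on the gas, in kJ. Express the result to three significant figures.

P₂ = P₁(V₁/V₂)^γ = 218×(4.15/61)^(7/5) = 5.061 kPa.
For a reversible adiabat, W_by_gas = (P₁V₁ − P₂V₂)/(γ−1).
W_by = (218000×0.00415 − 5061×0.061) / (2/5) = 1490 J.
W_on_gas = −W_by = -1490 J.

W ≈ -1.49 kJ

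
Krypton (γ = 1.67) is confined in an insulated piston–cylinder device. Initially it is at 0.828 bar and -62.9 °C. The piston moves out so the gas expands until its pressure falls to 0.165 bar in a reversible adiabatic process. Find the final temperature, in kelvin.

Along an adiabat T P^((1−γ)/γ) is constant, so T₂ = T₁ (P₂/P₁)^((γ−1)/γ).
T₁ = -62.9 °C = 210.2 K.
T₂ = 210.2 × (0.165/0.828)^(0.401) = 110.1 K.

T₂ ≈ 110 K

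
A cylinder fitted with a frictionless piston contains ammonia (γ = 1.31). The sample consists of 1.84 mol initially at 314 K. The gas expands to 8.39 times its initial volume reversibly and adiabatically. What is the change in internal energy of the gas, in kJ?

For a reversible adiabat TV^(γ−1) is constant, so T₂ = T₁ (V₁/V₂)^(γ−1).
T₂ = 314 × (1/8.39)^(0.31) = 162.4 K.
Q = 0, so ΔU = W_on_gas = nCᵥΔT with Cᵥ = R/(γ−1) = 26.82 J/(mol·K).
ΔU = 1.84 × 26.82 × (162.4 − 314) = -7482 J.

ΔU ≈ -7.48 kJ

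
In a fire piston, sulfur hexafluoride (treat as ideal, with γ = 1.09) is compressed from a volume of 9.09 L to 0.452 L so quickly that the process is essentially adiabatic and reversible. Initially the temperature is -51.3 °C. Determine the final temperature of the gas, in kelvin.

T₂ ≈ 291 K

For a reversible adiabat TV^(γ−1) is constant, so T₂ = T₁ (V₁/V₂)^(γ−1).
T₁ = -51.3 °C = 221.8 K.
T₂ = 221.8 × (9.09/0.452)^(0.09) = 290.6 K.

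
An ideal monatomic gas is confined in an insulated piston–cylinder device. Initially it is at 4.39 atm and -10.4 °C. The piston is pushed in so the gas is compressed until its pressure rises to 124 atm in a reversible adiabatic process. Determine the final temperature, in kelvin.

Adiabatic: T₂/T₁ = (P₂/P₁)^((γ−1)/γ).
For a monatomic ideal gas γ = 5/3, so (γ−1)/γ = 2/5.
T₁ = -10.4 °C = 262.8 K.
T₂ = 262.8 × (124/4.39)^(2/5) = 999.8 K.

T₂ ≈ 1000 K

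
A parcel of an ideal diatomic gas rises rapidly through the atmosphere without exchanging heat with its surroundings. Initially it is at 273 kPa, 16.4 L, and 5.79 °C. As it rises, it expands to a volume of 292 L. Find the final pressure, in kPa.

P₂ ≈ 4.85 kPa

Adiabatic: P₁V₁^γ = P₂V₂^γ ⇒ P₂ = P₁ (V₁/V₂)^γ.
γ = 7/5 for a diatomic ideal gas.
P₂ = 273 × (16.4/292)^(7/5) = 4.846 kPa.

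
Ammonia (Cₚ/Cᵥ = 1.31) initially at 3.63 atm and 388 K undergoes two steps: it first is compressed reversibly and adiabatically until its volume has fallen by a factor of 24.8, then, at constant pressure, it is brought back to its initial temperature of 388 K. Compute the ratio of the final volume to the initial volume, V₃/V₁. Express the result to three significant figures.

Adiabatic step: V₂/V₁ = 0.04032; T₂ = T₁·24.8^(0.31) = 1050 K.
Isobaric step: V₃/V₂ = T₃/T₂ = 388/1050.
V₃/V₁ = (V₂/V₁)(V₃/V₂) = 0.04032 × (388/1050) = 0.0149.

V₃/V₁ ≈ 0.0149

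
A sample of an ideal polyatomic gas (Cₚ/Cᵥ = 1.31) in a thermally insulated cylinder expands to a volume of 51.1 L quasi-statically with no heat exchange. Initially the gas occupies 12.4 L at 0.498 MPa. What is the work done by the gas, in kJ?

W ≈ 7.08 kJ

P₂ = P₁(V₁/V₂)^γ = 0.498×(12.4/51.1)^(1.31) = 0.07791 MPa.
For a reversible adiabat, W_by_gas = (P₁V₁ − P₂V₂)/(γ−1).
W_by = (498000×0.0124 − 77910×0.0511) / (0.31) = 7078 J.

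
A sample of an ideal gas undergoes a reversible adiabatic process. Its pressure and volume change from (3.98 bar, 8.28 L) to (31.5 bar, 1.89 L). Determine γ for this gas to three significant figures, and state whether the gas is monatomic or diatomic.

γ ≈ 1.40; diatomic

PV^γ = const ⇒ γ = ln(P₂/P₁) / ln(V₁/V₂).
γ = ln(31.5/3.98) / ln(8.28/1.89) = 1.4.
γ ≈ 1.40 is close to 7/5, so the gas is diatomic.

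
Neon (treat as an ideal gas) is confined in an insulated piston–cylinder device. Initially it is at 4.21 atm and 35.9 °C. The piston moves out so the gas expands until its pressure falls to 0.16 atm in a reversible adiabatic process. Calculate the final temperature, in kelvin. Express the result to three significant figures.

Along an adiabat T P^((1−γ)/γ) is constant, so T₂ = T₁ (P₂/P₁)^((γ−1)/γ).
For a monatomic ideal gas γ = 5/3, so (γ−1)/γ = 2/5.
T₁ = 35.9 °C = 309 K.
T₂ = 309 × (0.16/4.21)^(2/5) = 83.55 K.

T₂ ≈ 83.6 K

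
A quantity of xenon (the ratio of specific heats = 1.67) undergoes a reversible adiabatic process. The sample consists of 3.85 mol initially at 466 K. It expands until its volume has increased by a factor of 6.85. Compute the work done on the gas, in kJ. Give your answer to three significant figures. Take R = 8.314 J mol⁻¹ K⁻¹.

W ≈ -16.1 kJ

Adiabatic: T₁V₁^(γ−1) = T₂V₂^(γ−1) ⇒ T₂ = T₁ (V₁/V₂)^(γ−1).
T₂ = 466 × (1/6.85)^(0.67) = 128.4 K.
Q = 0, so ΔU = W_on_gas = nCᵥΔT with Cᵥ = R/(γ−1) = 12.41 J/(mol·K).
ΔU = 3.85 × 12.41 × (128.4 − 466) = -16130 J.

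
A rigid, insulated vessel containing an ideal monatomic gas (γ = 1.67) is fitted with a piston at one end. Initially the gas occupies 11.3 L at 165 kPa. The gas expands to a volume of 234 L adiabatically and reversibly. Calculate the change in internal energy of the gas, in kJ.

ΔU ≈ -2.42 kJ

P₂ = P₁(V₁/V₂)^γ = 165×(11.3/234)^(1.67) = 1.046 kPa.
For a reversible adiabat, W_by_gas = (P₁V₁ − P₂V₂)/(γ−1).
W_by = (165000×0.0113 − 1046×0.234) / (0.67) = 2418 J.
Q = 0 ⇒ ΔU = −W_by = -2418 J.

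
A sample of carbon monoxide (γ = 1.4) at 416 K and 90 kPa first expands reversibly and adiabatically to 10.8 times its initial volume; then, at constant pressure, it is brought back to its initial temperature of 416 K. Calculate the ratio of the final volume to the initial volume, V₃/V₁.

Adiabatic step: V₂/V₁ = 10.8; T₂ = T₁·(1/10.8)^(0.4) = 160.6 K.
Isobaric step: V₃/V₂ = T₃/T₂ = 416/160.6.
V₃/V₁ = (V₂/V₁)(V₃/V₂) = 10.8 × (416/160.6) = 27.98.

V₃/V₁ ≈ 28.0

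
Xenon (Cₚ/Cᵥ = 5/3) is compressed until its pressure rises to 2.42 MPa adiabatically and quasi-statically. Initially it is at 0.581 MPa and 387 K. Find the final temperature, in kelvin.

T₂ ≈ 685 K

Along an adiabat T P^((1−γ)/γ) is constant, so T₂ = T₁ (P₂/P₁)^((γ−1)/γ).
T₂ = 387 × (2.42/0.581)^(2/5) = 684.8 K.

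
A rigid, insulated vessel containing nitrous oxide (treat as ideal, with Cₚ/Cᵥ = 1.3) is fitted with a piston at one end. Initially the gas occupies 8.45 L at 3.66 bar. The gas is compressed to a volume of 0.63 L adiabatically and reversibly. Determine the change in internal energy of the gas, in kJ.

P₂ = P₁(V₁/V₂)^γ = 3.66×(8.45/0.63)^(1.3) = 107 bar.
For a reversible adiabat, W_by_gas = (P₁V₁ − P₂V₂)/(γ−1).
W_by = (366000×0.00845 − 1.07×10^7×0.00063) / (0.3) = -12150 J.
Q = 0 ⇒ ΔU = −W_by = 12150 J.

ΔU ≈ 12.2 kJ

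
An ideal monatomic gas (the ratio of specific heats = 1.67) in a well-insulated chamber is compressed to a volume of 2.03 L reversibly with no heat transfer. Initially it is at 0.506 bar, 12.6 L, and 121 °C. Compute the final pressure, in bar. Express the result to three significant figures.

P₂ ≈ 10.7 bar

Since PV^γ is constant along a reversible adiabat, P₂ = P₁ (V₁/V₂)^γ.
P₂ = 0.506 × (12.6/2.03)^(1.67) = 10.67 bar.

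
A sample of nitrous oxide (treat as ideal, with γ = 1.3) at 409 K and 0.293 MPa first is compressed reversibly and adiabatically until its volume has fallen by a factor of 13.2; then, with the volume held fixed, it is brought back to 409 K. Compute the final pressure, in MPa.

P₃ ≈ 3.87 MPa

Adiabatic step (PV^γ = const): P₂ = 0.293×13.2^(1.3) = 8.387 MPa; T₂ = 409×13.2^(0.3) = 886.9 K.
Isochoric: P₃ = P₂(T₃/T₂) = 8.387 × (409/886.9) = 3.868 MPa.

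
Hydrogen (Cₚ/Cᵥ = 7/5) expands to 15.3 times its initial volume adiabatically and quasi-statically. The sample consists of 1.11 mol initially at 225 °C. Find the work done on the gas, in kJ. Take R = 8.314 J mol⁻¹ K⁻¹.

W ≈ -7.63 kJ

For a reversible adiabat TV^(γ−1) is constant, so T₂ = T₁ (V₁/V₂)^(γ−1).
T₁ = 225 °C = 498.1 K.
T₂ = 498.1 × (1/15.3)^(2/5) = 167.3 K.
Q = 0, so ΔU = W_on_gas = nCᵥΔT with Cᵥ = R/(γ−1) = 20.79 J/(mol·K).
ΔU = 1.11 × 20.79 × (167.3 − 498.1) = -7633 J.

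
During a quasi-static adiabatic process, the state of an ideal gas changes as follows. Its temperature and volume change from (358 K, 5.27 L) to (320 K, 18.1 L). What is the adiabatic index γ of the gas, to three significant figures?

γ ≈ 1.09

TV^(γ−1) = const ⇒ γ − 1 = ln(T₂/T₁) / ln(V₁/V₂).
γ = 1 + ln(320/358) / ln(5.27/18.1) = 1.091.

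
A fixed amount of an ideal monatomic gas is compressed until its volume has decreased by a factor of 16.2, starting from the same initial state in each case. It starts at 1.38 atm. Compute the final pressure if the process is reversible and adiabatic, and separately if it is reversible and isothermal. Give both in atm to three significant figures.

adiabatic: 143 atm; isothermal: 22.4 atm

For a monatomic ideal gas γ = 5/3.
Isothermal: P₂ = P₁(V₁/V₂) = 1.38×16.2 = 22.36 atm.
Adiabatic: P₂ = P₁(V₁/V₂)^γ = 1.38×16.2^(5/3) = 143.1 atm.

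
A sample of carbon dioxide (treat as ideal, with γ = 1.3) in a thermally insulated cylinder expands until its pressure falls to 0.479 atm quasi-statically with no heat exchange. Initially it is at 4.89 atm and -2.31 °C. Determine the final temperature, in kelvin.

Along an adiabat T P^((1−γ)/γ) is constant, so T₂ = T₁ (P₂/P₁)^((γ−1)/γ).
T₁ = -2.31 °C = 270.8 K.
T₂ = 270.8 × (0.479/4.89)^(0.231) = 158.4 K.

T₂ ≈ 158 K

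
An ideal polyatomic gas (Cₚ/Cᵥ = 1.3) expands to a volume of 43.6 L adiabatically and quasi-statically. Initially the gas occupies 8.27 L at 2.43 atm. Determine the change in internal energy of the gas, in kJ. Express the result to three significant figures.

ΔU ≈ -2.67 kJ

P₂ = P₁(V₁/V₂)^γ = 2.43×(8.27/43.6)^(1.3) = 0.2799 atm.
For a reversible adiabat, W_by_gas = (P₁V₁ − P₂V₂)/(γ−1).
W_by = (246200×0.00827 − 28360×0.0436) / (0.3) = 2665 J.
Q = 0 ⇒ ΔU = −W_by = -2665 J.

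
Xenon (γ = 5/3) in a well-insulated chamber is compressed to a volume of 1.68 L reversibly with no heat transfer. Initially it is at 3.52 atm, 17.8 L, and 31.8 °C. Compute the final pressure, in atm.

P₂ ≈ 180 atm

Since PV^γ is constant along a reversible adiabat, P₂ = P₁ (V₁/V₂)^γ.
P₂ = 3.52 × (17.8/1.68)^(5/3) = 179.9 atm.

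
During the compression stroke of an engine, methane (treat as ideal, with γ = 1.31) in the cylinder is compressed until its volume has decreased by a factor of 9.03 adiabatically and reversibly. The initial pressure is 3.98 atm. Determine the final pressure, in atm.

P₂ ≈ 71.1 atm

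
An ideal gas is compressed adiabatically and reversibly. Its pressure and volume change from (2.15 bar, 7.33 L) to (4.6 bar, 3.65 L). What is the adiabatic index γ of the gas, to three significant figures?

γ ≈ 1.09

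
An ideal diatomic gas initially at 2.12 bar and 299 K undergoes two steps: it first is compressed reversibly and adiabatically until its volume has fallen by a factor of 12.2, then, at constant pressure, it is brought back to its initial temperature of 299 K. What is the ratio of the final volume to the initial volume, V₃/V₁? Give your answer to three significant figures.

V₃/V₁ ≈ 0.0301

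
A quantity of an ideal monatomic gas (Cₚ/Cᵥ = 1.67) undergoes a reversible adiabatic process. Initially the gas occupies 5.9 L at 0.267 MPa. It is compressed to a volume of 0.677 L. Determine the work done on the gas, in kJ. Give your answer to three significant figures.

P₂ = P₁(V₁/V₂)^γ = 0.267×(5.9/0.677)^(1.67) = 9.925 MPa.
For a reversible adiabat, W_by_gas = (P₁V₁ − P₂V₂)/(γ−1).
W_by = (267000×0.0059 − 9.925×10^6×0.000677) / (0.67) = -7678 J.
W_on_gas = −W_by = 7678 J.

W ≈ 7.68 kJ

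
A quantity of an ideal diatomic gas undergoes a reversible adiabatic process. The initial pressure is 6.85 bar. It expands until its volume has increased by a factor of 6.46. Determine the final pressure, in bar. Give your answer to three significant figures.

P₂ ≈ 0.503 bar

Adiabatic: P₁V₁^γ = P₂V₂^γ ⇒ P₂ = P₁ (V₁/V₂)^γ.
For a diatomic ideal gas γ = 7/5.
P₂ = 6.85 × (1/6.46)^(7/5) = 0.5028 bar.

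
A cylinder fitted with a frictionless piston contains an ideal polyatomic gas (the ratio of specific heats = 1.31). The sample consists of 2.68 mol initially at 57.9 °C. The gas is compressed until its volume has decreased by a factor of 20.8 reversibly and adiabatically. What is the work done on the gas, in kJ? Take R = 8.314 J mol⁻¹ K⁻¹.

W ≈ 37.2 kJ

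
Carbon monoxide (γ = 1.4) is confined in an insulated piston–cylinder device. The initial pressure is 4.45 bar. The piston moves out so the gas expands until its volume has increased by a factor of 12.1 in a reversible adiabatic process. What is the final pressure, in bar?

Since PV^γ is constant along a reversible adiabat, P₂ = P₁ (V₁/V₂)^γ.
P₂ = 4.45 × (1/12.1)^(1.4) = 0.1357 bar.

P₂ ≈ 0.136 bar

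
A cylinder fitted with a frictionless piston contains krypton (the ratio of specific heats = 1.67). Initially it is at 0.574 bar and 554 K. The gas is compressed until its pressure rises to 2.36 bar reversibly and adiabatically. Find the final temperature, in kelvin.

Along an adiabat T P^((1−γ)/γ) is constant, so T₂ = T₁ (P₂/P₁)^((γ−1)/γ).
T₂ = 554 × (2.36/0.574)^(0.401) = 976.9 K.

T₂ ≈ 977 K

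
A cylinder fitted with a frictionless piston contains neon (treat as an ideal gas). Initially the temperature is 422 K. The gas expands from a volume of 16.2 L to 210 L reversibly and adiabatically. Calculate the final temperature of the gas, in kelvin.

Adiabatic: T₁V₁^(γ−1) = T₂V₂^(γ−1) ⇒ T₂ = T₁ (V₁/V₂)^(γ−1).
For a monatomic ideal gas γ = 5/3, so γ−1 = 2/3.
T₂ = 422 × (16.2/210)^(2/3) = 76.47 K.

T₂ ≈ 76.5 K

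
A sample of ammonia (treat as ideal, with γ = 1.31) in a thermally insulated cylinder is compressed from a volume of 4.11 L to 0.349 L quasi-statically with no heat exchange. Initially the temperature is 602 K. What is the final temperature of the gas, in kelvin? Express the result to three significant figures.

For a reversible adiabat TV^(γ−1) is constant, so T₂ = T₁ (V₁/V₂)^(γ−1).
T₂ = 602 × (4.11/0.349)^(0.31) = 1293 K.

T₂ ≈ 1290 K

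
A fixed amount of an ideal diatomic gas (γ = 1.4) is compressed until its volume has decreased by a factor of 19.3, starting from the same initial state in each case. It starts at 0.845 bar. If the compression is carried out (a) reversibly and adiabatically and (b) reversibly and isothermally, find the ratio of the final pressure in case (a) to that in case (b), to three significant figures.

P_adiabatic / P_isothermal ≈ 3.27

Isothermal: P_b = P₁(V₁/V₂) = 0.845×19.3.
Adiabatic: P_a = P₁(V₁/V₂)^γ = 0.845×19.3^(1.4).
P_a/P_b = (V₁/V₂)^(γ−1) = 19.3^(0.4) = 3.268.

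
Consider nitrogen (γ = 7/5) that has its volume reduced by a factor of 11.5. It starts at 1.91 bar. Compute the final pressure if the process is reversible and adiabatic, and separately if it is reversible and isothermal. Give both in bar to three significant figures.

adiabatic: 58.3 bar; isothermal: 22.0 bar

Isothermal: P₂ = P₁(V₁/V₂) = 1.91×11.5 = 21.96 bar.
Adiabatic: P₂ = P₁(V₁/V₂)^γ = 1.91×11.5^(7/5) = 58.35 bar.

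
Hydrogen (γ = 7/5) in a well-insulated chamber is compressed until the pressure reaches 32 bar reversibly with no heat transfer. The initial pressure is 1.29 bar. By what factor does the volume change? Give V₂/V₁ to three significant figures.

V₂/V₁ ≈ 0.101

From PV^γ = const, V₂/V₁ = (P₁/P₂)^(1/γ).
V₂/V₁ = (1.29/32)^(5/7) = 0.1009.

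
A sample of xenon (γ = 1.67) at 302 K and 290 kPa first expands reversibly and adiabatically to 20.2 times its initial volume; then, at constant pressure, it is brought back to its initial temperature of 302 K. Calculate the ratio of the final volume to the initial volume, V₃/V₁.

V₃/V₁ ≈ 151

Adiabatic step: V₂/V₁ = 20.2; T₂ = T₁·(1/20.2)^(0.67) = 40.31 K.
Isobaric step: V₃/V₂ = T₃/T₂ = 302/40.31.
V₃/V₁ = (V₂/V₁)(V₃/V₂) = 20.2 × (302/40.31) = 151.3.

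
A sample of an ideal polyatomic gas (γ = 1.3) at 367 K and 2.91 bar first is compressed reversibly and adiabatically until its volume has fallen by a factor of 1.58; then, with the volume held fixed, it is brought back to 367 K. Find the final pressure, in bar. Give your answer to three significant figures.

P₃ ≈ 4.60 bar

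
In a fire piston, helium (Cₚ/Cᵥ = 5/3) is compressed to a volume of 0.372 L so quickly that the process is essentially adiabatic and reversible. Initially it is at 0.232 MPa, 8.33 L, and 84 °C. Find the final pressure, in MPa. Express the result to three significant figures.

Adiabatic: P₁V₁^γ = P₂V₂^γ ⇒ P₂ = P₁ (V₁/V₂)^γ.
P₂ = 0.232 × (8.33/0.372)^(5/3) = 41.27 MPa.

P₂ ≈ 41.3 MPa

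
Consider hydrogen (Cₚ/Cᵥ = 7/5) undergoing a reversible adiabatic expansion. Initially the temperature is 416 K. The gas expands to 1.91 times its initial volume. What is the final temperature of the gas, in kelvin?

For a reversible adiabat TV^(γ−1) is constant, so T₂ = T₁ (V₁/V₂)^(γ−1).
T₂ = 416 × (1/1.91)^(2/5) = 321.1 K.

T₂ ≈ 321 K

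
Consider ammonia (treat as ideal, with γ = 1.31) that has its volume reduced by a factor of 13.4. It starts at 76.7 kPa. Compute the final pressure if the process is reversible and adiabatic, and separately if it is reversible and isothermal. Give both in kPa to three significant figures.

adiabatic: 2300 kPa; isothermal: 1030 kPa

Isothermal: P₂ = P₁(V₁/V₂) = 76.7×13.4 = 1028 kPa.
Adiabatic: P₂ = P₁(V₁/V₂)^γ = 76.7×13.4^(1.31) = 2298 kPa.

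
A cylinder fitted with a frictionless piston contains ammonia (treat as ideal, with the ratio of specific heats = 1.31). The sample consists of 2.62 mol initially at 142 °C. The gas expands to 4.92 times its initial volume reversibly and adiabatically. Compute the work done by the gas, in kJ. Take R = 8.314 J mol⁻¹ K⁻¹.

Adiabatic: T₁V₁^(γ−1) = T₂V₂^(γ−1) ⇒ T₂ = T₁ (V₁/V₂)^(γ−1).
T₁ = 142 °C = 415.1 K.
T₂ = 415.1 × (1/4.92)^(0.31) = 253.3 K.
Q = 0, so ΔU = W_on_gas = nCᵥΔT with Cᵥ = R/(γ−1) = 26.82 J/(mol·K).
ΔU = 2.62 × 26.82 × (253.3 − 415.1) = -11370 J.
Work done by the gas = −ΔU = 11370 J.

W ≈ 11.4 kJ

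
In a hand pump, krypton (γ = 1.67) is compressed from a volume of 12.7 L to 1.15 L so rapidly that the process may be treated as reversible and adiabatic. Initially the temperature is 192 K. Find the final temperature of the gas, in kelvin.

T₂ ≈ 960 K

Adiabatic: T₁V₁^(γ−1) = T₂V₂^(γ−1) ⇒ T₂ = T₁ (V₁/V₂)^(γ−1).
T₂ = 192 × (12.7/1.15)^(0.67) = 959.8 K.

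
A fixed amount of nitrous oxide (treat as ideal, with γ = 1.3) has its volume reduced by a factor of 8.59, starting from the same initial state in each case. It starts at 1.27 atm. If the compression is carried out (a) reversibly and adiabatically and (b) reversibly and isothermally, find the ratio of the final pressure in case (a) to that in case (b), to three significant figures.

Isothermal: P_b = P₁(V₁/V₂) = 1.27×8.59.
Adiabatic: P_a = P₁(V₁/V₂)^γ = 1.27×8.59^(1.3).
P_a/P_b = (V₁/V₂)^(γ−1) = 8.59^(0.3) = 1.906.

P_adiabatic / P_isothermal ≈ 1.91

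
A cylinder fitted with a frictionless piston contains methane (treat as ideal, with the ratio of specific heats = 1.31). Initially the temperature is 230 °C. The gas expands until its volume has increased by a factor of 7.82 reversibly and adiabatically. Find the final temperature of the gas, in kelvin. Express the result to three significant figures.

T₂ ≈ 266 K

For a reversible adiabat TV^(γ−1) is constant, so T₂ = T₁ (V₁/V₂)^(γ−1).
T₁ = 230 °C = 503.1 K.
T₂ = 503.1 × (1/7.82)^(0.31) = 266 K.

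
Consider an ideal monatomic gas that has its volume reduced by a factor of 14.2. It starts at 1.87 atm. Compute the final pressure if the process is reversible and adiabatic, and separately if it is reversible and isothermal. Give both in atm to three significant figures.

For a monatomic ideal gas γ = 5/3.
Isothermal: P₂ = P₁(V₁/V₂) = 1.87×14.2 = 26.55 atm.
Adiabatic: P₂ = P₁(V₁/V₂)^γ = 1.87×14.2^(5/3) = 155.7 atm.

adiabatic: 156 atm; isothermal: 26.6 atm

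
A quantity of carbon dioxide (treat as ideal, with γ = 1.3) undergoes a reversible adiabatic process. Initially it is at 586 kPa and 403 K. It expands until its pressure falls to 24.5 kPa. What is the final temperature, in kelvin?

Adiabatic: T₂/T₁ = (P₂/P₁)^((γ−1)/γ).
T₂ = 403 × (24.5/586)^(0.231) = 193.7 K.

T₂ ≈ 194 K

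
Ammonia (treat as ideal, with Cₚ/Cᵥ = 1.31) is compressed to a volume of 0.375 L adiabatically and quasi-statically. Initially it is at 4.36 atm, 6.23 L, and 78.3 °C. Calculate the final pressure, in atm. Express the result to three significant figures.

Since PV^γ is constant along a reversible adiabat, P₂ = P₁ (V₁/V₂)^γ.
P₂ = 4.36 × (6.23/0.375)^(1.31) = 173.1 atm.

P₂ ≈ 173 atm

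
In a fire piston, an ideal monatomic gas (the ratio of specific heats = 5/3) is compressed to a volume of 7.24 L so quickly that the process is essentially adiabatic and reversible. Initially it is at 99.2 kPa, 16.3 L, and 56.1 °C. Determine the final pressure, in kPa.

P₂ ≈ 384 kPa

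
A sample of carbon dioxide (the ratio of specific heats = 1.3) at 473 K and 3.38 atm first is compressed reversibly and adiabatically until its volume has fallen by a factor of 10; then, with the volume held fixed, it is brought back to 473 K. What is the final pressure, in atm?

P₃ ≈ 33.8 atm

Adiabatic step (PV^γ = const): P₂ = 3.38×10^(1.3) = 67.44 atm; T₂ = 473×10^(0.3) = 943.8 K.
Isochoric: P₃ = P₂(T₃/T₂) = 67.44 × (473/943.8) = 33.8 atm.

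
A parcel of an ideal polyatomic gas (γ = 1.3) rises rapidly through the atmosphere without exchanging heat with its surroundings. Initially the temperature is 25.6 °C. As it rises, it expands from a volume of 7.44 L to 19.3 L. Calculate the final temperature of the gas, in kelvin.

T₂ ≈ 224 K

Adiabatic: T₁V₁^(γ−1) = T₂V₂^(γ−1) ⇒ T₂ = T₁ (V₁/V₂)^(γ−1).
T₁ = 25.6 °C = 298.8 K.
T₂ = 298.8 × (7.44/19.3)^(0.3) = 224.4 K.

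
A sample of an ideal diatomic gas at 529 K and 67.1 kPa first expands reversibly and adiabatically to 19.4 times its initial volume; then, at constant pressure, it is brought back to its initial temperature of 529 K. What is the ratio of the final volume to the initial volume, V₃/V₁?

For a diatomic ideal gas γ = 7/5.
Adiabatic step: V₂/V₁ = 19.4; T₂ = T₁·(1/19.4)^(2/5) = 161.6 K.
Isobaric step: V₃/V₂ = T₃/T₂ = 529/161.6.
V₃/V₁ = (V₂/V₁)(V₃/V₂) = 19.4 × (529/161.6) = 63.52.

V₃/V₁ ≈ 63.5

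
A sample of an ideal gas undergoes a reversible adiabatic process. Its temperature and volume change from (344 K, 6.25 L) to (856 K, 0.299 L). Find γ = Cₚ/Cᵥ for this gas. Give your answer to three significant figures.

γ ≈ 1.30

TV^(γ−1) = const ⇒ γ − 1 = ln(T₂/T₁) / ln(V₁/V₂).
γ = 1 + ln(856/344) / ln(6.25/0.299) = 1.3.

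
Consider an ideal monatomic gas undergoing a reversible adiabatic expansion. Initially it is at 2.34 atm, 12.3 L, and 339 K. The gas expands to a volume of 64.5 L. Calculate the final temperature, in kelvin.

T₂ ≈ 112 K

For a reversible adiabat TV^(γ−1) is constant, so T₂ = T₁ (V₁/V₂)^(γ−1).
γ = 5/3 for a monatomic ideal gas.
T₂ = 339 × (12.3/64.5)^(2/3) = 112.3 K.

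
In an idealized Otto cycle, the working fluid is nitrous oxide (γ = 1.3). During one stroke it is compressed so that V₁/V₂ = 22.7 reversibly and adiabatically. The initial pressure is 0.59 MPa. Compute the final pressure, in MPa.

Since PV^γ is constant along a reversible adiabat, P₂ = P₁ (V₁/V₂)^γ.
P₂ = 0.59 × 22.7^(1.3) = 34.17 MPa.

P₂ ≈ 34.2 MPa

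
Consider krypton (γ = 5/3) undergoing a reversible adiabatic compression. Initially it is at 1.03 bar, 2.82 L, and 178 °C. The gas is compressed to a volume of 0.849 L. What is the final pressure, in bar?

P₂ ≈ 7.62 bar

Adiabatic: P₁V₁^γ = P₂V₂^γ ⇒ P₂ = P₁ (V₁/V₂)^γ.
P₂ = 1.03 × (2.82/0.849)^(5/3) = 7.616 bar.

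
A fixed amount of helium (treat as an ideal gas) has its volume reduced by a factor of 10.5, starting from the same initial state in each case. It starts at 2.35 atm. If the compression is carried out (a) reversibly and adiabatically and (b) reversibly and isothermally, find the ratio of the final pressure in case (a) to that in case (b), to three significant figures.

For a monatomic ideal gas γ = 5/3.
Isothermal: P_b = P₁(V₁/V₂) = 2.35×10.5.
Adiabatic: P_a = P₁(V₁/V₂)^γ = 2.35×10.5^(5/3).
P_a/P_b = (V₁/V₂)^(γ−1) = 10.5^(2/3) = 4.795.

P_adiabatic / P_isothermal ≈ 4.80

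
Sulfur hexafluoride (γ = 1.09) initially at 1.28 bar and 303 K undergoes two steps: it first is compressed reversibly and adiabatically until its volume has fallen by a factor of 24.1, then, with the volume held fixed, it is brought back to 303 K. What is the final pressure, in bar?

P₃ ≈ 30.8 bar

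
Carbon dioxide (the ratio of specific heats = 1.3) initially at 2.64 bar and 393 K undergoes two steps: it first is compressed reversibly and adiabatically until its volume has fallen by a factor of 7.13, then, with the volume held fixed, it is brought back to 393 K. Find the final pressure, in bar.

P₃ ≈ 18.8 bar

Adiabatic step (PV^γ = const): P₂ = 2.64×7.13^(1.3) = 33.93 bar; T₂ = 393×7.13^(0.3) = 708.5 K.
Isochoric: P₃ = P₂(T₃/T₂) = 33.93 × (393/708.5) = 18.82 bar.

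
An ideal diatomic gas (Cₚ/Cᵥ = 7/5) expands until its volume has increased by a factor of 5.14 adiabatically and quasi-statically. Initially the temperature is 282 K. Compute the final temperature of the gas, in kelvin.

T₂ ≈ 147 K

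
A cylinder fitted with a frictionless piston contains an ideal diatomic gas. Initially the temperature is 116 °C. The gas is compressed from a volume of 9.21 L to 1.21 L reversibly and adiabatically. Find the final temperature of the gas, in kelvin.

T₂ ≈ 876 K

Adiabatic: T₁V₁^(γ−1) = T₂V₂^(γ−1) ⇒ T₂ = T₁ (V₁/V₂)^(γ−1).
For a diatomic ideal gas γ = 7/5, so γ−1 = 2/5.
T₁ = 116 °C = 389.1 K.
T₂ = 389.1 × (9.21/1.21)^(2/5) = 876.4 K.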